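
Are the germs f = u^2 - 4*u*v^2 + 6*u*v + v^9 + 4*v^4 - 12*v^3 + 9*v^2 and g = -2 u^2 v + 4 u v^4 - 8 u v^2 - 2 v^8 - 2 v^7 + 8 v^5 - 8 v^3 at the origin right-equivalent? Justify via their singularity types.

No.

The Hessian of f at 0 has rank 1. Corank 1: A-series; mu = 8 gives A_8. The Hessian of g at 0 has rank 0. Corank 2; j^3 = -2*v*(u + 2*v)^2 has shape L^2 M (L != M), so D-series; mu = 9 gives D_9. f is A_8 but g is D_9, hence not right-equivalent.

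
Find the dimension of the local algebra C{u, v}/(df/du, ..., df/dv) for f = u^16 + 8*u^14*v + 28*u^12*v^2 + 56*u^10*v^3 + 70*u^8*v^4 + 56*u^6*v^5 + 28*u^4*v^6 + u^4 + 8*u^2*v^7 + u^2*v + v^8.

The Hessian of f at 0 has rank 0. Corank 2; j^3 = u^2*v has shape L^2 M (L != M), so D-series; mu = 9 gives D_9.

9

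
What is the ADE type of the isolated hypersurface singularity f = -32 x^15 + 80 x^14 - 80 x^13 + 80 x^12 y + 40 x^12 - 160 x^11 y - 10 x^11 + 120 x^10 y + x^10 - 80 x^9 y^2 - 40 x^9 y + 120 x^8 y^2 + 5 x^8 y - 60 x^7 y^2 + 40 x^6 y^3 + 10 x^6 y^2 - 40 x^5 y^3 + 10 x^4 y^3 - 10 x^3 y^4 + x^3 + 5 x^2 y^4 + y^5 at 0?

E_8

The Hessian of f at 0 is [[0, 0], [0, 0]] with rank 0, so corank 2. A Groebner basis of the Jacobian ideal J(f) in C{x,y} is {y^4, x^2}; counting standard monomials gives mu = 8. Corank 2; j^3 = x^3 is a perfect cube, so E-series; the 5-jet and mu = 8 give E_8.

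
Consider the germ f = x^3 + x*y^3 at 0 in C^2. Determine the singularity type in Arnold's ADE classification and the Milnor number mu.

Type E_7, Milnor number mu = 7.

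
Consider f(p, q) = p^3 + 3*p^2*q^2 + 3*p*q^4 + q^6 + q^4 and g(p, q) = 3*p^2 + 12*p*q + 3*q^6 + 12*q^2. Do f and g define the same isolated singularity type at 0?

The Hessian of f at 0 is [[0, 0], [0, 0]] with rank 0, so corank 2. A Groebner basis of the Jacobian ideal J(f) in C{p,q} is {p^3, p^2*q, p^2/2 + p*q^2, q^3}; counting standard monomials gives mu = 6. Corank 2; j^3 = p^3 is a perfect cube, so E-series; the 4-jet and mu = 6 give E_6. The Hessian of g at 0 is [[6, 12], [12, 24]] with rank 1, so corank 1. A Groebner basis of the Jacobian ideal J(g) in C{p,q} is {q^5, p + 2*q}; counting standard monomials gives mu = 5. Corank 1: A-series; mu = 5 gives A_5. f is E_6 but g is A_5, hence not right-equivalent.

No.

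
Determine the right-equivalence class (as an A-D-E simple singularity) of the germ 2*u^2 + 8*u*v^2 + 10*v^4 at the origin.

A_{3}

The Hessian of f at 0 is [[4, 0], [0, 0]] with rank 1, so corank 1. A Groebner basis of the Jacobian ideal J(f) in C{u,v} is {u^2, u*v, u/2 + v^2}; counting standard monomials gives mu = 3. Corank 1: A-series; mu = 3 gives A_3.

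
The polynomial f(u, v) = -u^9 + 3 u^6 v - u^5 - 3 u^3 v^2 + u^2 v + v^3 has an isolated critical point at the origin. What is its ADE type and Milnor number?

Type D_4, Milnor number mu = 4.

The Hessian of f at 0 is [[0, 0], [0, 0]] with rank 0, so corank 2. A Groebner basis of the Jacobian ideal J(f) in C{u,v} is {v^3, u^2 + 3*v^2, u*v}; counting standard monomials gives mu = 4. Corank 2; j^3 = v*(u^2 + v^2) splits into three distinct lines over C (the quadratic factor has nonzero discriminant), so D_4.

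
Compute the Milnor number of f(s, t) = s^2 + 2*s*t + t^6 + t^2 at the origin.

The Hessian of f at 0 has rank 1. Corank 1: A-series; mu = 5 gives A_5.

5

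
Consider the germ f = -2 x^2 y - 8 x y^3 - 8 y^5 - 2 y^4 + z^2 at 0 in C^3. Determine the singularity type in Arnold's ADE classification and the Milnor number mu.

Type D5, Milnor number mu = 5.

The Hessian of f at 0 is [[0, 0, 0], [0, 0, 0], [0, 0, 2]] with rank 1, so corank 2. A Groebner basis of the Jacobian ideal J(f) in C{x,y,z} is {x*y^2, x*y/2 + y^3, x^2 - 2*x*y, z}; counting standard monomials gives mu = 5. Corank 2; j^3 = -2*x^2*y has shape L^2 M (L != M), so D-series; mu = 5 gives D_5.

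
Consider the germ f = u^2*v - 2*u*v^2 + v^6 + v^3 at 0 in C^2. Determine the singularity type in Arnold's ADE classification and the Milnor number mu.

Type D_{7}, Milnor number mu = 7.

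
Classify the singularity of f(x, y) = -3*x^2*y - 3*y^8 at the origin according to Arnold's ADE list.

D_9

The Hessian of f at 0 is [[0, 0], [0, 0]] with rank 0, so corank 2. A Groebner basis of the Jacobian ideal J(f) in C{x,y} is {x^2/8 + y^7, x^3, x*y}; counting standard monomials gives mu = 9. Corank 2; j^3 = -3*x^2*y has shape L^2 M (L != M), so D-series; mu = 9 gives D_9.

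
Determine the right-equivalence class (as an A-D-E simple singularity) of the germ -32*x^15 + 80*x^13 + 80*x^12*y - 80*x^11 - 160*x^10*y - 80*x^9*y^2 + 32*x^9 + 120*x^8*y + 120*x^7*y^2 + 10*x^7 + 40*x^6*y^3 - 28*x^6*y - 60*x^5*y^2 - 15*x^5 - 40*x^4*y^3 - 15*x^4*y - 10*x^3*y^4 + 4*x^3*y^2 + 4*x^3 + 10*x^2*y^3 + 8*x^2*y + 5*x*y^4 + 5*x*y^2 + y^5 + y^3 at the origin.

D_{6}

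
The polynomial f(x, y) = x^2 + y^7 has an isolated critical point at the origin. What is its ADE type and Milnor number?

Type A6, Milnor number mu = 6.

The Hessian of f at 0 has rank 1. Corank 1: A-series; mu = 6 gives A_6.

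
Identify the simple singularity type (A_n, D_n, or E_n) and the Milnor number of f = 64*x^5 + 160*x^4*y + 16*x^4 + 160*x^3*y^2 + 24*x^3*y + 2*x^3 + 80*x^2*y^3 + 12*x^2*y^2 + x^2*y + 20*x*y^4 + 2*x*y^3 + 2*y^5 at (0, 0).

Type D_{6}, Milnor number mu = 6.

The Hessian of f at 0 has rank 0. Corank 2; j^3 = x^2*(2*x + y) has shape L^2 M (L != M), so D-series; mu = 6 gives D_6.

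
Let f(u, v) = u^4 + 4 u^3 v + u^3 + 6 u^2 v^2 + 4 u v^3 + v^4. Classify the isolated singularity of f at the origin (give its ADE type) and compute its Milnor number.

Type E6, Milnor number mu = 6.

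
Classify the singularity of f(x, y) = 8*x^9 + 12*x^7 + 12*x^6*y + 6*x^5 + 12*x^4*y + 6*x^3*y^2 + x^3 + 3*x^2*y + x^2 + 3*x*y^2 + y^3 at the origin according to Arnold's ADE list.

A2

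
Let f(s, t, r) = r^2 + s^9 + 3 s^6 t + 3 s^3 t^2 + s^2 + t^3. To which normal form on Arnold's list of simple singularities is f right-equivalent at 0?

A2

The Hessian of f at 0 is [[2, 0, 0], [0, 0, 0], [0, 0, 2]] with rank 2, so corank 1. A Groebner basis of the Jacobian ideal J(f) in C{s,t,r} is {t^2, s, r}; counting standard monomials gives mu = 2. Corank 1: A-series; mu = 2 gives A_2.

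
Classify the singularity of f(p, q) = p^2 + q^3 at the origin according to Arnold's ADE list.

A_2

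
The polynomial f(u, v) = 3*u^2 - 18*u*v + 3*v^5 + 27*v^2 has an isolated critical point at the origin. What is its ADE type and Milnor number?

Type A_4, Milnor number mu = 4.

The Hessian of f at 0 has rank 1. Corank 1: A-series; mu = 4 gives A_4.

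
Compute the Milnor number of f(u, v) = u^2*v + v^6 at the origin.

The Hessian of f at 0 is [[0, 0], [0, 0]] with rank 0, so corank 2. A Groebner basis of the Jacobian ideal J(f) in C{u,v} is {u^2/6 + v^5, u^3, u*v}; counting standard monomials gives mu = 7. Corank 2; j^3 = u^2*v has shape L^2 M (L != M), so D-series; mu = 7 gives D_7.

7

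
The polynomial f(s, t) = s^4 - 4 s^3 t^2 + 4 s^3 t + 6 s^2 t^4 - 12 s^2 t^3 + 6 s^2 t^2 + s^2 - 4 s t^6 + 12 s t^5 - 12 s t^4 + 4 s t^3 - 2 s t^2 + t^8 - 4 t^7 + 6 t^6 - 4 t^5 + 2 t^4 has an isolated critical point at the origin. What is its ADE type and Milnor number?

Type A3, Milnor number mu = 3.

The Hessian of f at 0 has rank 1. Corank 1: A-series; mu = 3 gives A_3.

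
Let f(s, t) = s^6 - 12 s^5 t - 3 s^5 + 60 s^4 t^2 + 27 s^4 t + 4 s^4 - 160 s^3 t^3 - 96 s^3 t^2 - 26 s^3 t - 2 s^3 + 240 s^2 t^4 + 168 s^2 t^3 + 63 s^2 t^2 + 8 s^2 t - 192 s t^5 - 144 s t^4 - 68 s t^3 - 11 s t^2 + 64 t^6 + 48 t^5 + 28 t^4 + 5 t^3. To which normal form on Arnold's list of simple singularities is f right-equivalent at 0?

D4

The Hessian of f at 0 has rank 0. Corank 2; j^3 = -(s - t)*(2*s^2 - 6*s*t + 5*t^2) splits into three distinct lines over C (the quadratic factor has nonzero discriminant), so D_4.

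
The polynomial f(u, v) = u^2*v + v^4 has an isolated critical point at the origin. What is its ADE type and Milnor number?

Type D_{5}, Milnor number mu = 5.

The Hessian of f at 0 has rank 0. Corank 2; j^3 = u^2*v has shape L^2 M (L != M), so D-series; mu = 5 gives D_5.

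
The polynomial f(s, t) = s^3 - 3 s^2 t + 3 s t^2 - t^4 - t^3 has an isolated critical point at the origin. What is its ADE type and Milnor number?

The Hessian of f at 0 has rank 0. Corank 2; j^3 = (s - t)^3 is a perfect cube, so E-series; the 4-jet and mu = 6 give E_6.

Type E_6, Milnor number mu = 6.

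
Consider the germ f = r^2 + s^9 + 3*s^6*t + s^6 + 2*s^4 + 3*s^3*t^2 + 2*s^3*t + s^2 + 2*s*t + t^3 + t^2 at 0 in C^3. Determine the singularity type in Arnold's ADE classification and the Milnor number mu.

Type A_2, Milnor number mu = 2.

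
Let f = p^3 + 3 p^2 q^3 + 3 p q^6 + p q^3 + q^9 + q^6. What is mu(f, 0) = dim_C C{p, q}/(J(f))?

The Hessian of f at 0 has rank 0. Corank 2; j^3 = p^3 is a perfect cube, so E-series; the 4-jet and mu = 7 give E_7.

7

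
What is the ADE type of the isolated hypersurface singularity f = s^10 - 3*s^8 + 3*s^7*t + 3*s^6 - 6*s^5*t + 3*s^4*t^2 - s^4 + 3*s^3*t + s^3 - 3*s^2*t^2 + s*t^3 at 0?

E_7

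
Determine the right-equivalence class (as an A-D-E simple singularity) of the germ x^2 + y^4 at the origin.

A_{3}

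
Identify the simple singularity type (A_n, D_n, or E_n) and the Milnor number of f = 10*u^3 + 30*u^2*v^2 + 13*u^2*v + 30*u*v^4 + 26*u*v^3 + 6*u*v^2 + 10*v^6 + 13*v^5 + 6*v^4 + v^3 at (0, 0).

Type D4, Milnor number mu = 4.

The Hessian of f at 0 has rank 0. Corank 2; j^3 = (2*u + v)*(5*u^2 + 4*u*v + v^2) splits into three distinct lines over C (the quadratic factor has nonzero discriminant), so D_4.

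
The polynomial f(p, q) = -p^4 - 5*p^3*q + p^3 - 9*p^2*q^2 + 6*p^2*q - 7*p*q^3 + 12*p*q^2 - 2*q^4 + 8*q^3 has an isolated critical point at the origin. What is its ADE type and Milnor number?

Type E_7, Milnor number mu = 7.

The Hessian of f at 0 is [[0, 0], [0, 0]] with rank 0, so corank 2. A Groebner basis of the Jacobian ideal J(f) in C{p,q} is {3*p^2 + 12*p*q + q^4 + q^3 + 12*q^2, p^3 - 18*p^2 - 72*p*q + 2*q^3 - 72*q^2, p^2*q + 7*p^2 + 28*p*q - 5*q^3/3 + 28*q^2, -2*p^2 + p*q^2 - 8*p*q + 4*q^3/3 - 8*q^2}; counting standard monomials gives mu = 7. Corank 2; j^3 = (p + 2*q)^3 is a perfect cube, so E-series; the 4-jet and mu = 7 give E_7.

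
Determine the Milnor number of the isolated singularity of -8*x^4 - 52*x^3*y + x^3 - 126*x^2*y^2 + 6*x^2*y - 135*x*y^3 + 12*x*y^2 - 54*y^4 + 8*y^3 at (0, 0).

The Hessian of f at 0 has rank 0. Corank 2; j^3 = (x + 2*y)^3 is a perfect cube, so E-series; the 4-jet and mu = 7 give E_7.

7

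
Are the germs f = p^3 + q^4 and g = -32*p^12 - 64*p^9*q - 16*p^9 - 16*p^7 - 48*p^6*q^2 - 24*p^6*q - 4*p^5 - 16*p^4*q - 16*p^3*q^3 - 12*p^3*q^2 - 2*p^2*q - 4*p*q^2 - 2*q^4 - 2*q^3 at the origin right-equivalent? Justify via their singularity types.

The Hessian of f at 0 has rank 0. Corank 2; j^3 = p^3 is a perfect cube, so E-series; the 4-jet and mu = 6 give E_6. The Hessian of g at 0 has rank 0. Corank 2; j^3 = -2*q*(p + q)^2 has shape L^2 M (L != M), so D-series; mu = 5 gives D_5. f is E_6 but g is D_5, hence not right-equivalent.

No.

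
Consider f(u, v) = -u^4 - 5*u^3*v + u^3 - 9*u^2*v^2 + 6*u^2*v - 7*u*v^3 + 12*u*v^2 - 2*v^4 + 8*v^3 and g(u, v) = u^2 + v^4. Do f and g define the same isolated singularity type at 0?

No.

The Hessian of f at 0 has rank 0. Corank 2; j^3 = (u + 2*v)^3 is a perfect cube, so E-series; the 4-jet and mu = 7 give E_7. The Hessian of g at 0 has rank 1. Corank 1: A-series; mu = 3 gives A_3. f is E_7 but g is A_3, hence not right-equivalent.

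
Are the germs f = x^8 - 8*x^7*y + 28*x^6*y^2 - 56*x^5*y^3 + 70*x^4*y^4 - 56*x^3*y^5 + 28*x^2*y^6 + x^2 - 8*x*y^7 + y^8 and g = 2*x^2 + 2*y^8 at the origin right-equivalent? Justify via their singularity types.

The Hessian of f at 0 is [[2, 0], [0, 0]] with rank 1, so corank 1. A Groebner basis of the Jacobian ideal J(f) in C{x,y} is {y^7, x}; counting standard monomials gives mu = 7. Corank 1: A-series; mu = 7 gives A_7. The Hessian of g at 0 is [[4, 0], [0, 0]] with rank 1, so corank 1. A Groebner basis of the Jacobian ideal J(g) in C{x,y} is {y^7, x}; counting standard monomials gives mu = 7. Corank 1: A-series; mu = 7 gives A_7. Both have type A_7, hence right-equivalent.

Yes.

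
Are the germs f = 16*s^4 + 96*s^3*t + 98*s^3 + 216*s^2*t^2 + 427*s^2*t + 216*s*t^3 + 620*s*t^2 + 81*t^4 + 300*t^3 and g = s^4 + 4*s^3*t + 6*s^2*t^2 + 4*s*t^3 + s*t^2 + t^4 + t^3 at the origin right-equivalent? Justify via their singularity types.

Yes.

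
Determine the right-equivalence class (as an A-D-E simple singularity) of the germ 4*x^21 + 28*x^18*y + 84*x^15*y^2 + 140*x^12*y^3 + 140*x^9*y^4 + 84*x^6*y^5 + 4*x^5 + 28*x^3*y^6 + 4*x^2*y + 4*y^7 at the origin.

The Hessian of f at 0 is [[0, 0], [0, 0]] with rank 0, so corank 2. A Groebner basis of the Jacobian ideal J(f) in C{x,y} is {x^2/7 + y^6, x^3, x*y}; counting standard monomials gives mu = 8. Corank 2; j^3 = 4*x^2*y has shape L^2 M (L != M), so D-series; mu = 8 gives D_8.

D_8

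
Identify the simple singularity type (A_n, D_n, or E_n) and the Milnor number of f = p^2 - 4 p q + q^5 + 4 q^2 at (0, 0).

Type A_{4}, Milnor number mu = 4.

The Hessian of f at 0 has rank 1. Corank 1: A-series; mu = 4 gives A_4.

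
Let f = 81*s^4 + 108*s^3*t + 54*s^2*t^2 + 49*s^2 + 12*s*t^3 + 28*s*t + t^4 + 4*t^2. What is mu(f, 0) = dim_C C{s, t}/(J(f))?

3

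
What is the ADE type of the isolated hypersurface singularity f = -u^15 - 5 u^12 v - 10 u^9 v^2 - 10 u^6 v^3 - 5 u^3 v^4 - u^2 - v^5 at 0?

A_{4}

The Hessian of f at 0 has rank 1. Corank 1: A-series; mu = 4 gives A_4.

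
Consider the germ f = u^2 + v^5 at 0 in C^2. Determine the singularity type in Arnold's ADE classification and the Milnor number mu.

Type A_{4}, Milnor number mu = 4.

The Hessian of f at 0 has rank 1. Corank 1: A-series; mu = 4 gives A_4.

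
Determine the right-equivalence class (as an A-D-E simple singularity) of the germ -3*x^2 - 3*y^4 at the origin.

A_3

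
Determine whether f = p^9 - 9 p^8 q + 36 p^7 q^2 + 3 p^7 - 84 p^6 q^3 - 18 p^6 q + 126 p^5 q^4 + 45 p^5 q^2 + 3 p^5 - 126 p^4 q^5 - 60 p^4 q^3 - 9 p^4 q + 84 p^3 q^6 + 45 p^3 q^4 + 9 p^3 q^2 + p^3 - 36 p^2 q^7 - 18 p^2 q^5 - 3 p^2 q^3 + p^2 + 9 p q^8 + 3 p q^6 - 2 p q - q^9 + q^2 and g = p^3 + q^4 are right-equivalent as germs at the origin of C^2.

No.

The Hessian of f at 0 is [[2, -2], [-2, 2]] with rank 1, so corank 1. A Groebner basis of the Jacobian ideal J(f) in C{p,q} is {q^2, p - q}; counting standard monomials gives mu = 2. Corank 1: A-series; mu = 2 gives A_2. The Hessian of g at 0 is [[0, 0], [0, 0]] with rank 0, so corank 2. A Groebner basis of the Jacobian ideal J(g) in C{p,q} is {q^3, p^2}; counting standard monomials gives mu = 6. Corank 2; j^3 = p^3 is a perfect cube, so E-series; the 4-jet and mu = 6 give E_6. f is A_2 but g is E_6, hence not right-equivalent.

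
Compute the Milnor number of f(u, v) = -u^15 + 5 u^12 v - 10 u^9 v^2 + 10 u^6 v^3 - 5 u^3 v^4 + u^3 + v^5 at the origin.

8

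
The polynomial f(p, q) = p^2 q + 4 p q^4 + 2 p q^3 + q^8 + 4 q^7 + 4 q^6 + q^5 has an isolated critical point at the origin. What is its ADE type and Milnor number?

Type D_9, Milnor number mu = 9.

The Hessian of f at 0 is [[0, 0], [0, 0]] with rank 0, so corank 2. A Groebner basis of the Jacobian ideal J(f) in C{p,q} is {p^2*q^2 - p^2*q/2 + p^2/4 + p*q^2/4, p^2*q/3 + p^2/6 + p*q^3 + p*q/12 + q^3/12, p*q/2 + q^4 + q^3/2, p^3 + 2*p^2*q/3 - 5*p^2/12 - p*q^2/2 + p*q/24 + q^3/24}; counting standard monomials gives mu = 9. Corank 2; j^3 = p^2*q has shape L^2 M (L != M), so D-series; mu = 9 gives D_9.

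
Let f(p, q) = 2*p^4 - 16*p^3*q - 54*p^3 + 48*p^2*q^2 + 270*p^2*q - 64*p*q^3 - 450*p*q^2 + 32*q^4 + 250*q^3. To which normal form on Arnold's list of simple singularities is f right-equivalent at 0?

E6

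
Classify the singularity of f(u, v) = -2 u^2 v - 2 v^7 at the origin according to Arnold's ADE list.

The Hessian of f at 0 is [[0, 0], [0, 0]] with rank 0, so corank 2. A Groebner basis of the Jacobian ideal J(f) in C{u,v} is {u^2/7 + v^6, u^3, u*v}; counting standard monomials gives mu = 8. Corank 2; j^3 = -2*u^2*v has shape L^2 M (L != M), so D-series; mu = 8 gives D_8.

D_8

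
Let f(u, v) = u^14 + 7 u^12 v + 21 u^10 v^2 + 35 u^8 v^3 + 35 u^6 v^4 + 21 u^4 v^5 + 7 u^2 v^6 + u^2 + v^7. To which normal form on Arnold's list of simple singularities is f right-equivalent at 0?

The Hessian of f at 0 has rank 1. Corank 1: A-series; mu = 6 gives A_6.

A_6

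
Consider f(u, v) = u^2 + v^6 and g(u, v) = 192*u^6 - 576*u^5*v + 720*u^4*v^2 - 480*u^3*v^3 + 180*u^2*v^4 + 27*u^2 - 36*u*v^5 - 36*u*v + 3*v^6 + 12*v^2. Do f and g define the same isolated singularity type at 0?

The Hessian of f at 0 has rank 1. Corank 1: A-series; mu = 5 gives A_5. The Hessian of g at 0 has rank 1. Corank 1: A-series; mu = 5 gives A_5. Both have type A_5, hence right-equivalent.

Yes.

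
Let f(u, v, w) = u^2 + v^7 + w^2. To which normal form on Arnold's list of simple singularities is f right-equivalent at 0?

The Hessian of f at 0 has rank 2. Corank 1: A-series; mu = 6 gives A_6.

A_{6}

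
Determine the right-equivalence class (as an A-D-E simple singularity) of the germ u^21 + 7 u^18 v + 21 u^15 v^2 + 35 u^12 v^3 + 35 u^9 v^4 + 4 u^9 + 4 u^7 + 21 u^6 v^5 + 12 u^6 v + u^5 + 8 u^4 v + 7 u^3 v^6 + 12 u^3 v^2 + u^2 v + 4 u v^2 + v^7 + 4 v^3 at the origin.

D8

The Hessian of f at 0 has rank 0. Corank 2; j^3 = v*(u + 2*v)^2 has shape L^2 M (L != M), so D-series; mu = 8 gives D_8.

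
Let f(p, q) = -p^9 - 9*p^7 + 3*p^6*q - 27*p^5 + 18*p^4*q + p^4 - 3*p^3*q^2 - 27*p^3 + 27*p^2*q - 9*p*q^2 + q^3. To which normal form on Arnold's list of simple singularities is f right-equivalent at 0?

E_{6}

The Hessian of f at 0 has rank 0. Corank 2; j^3 = -(3*p - q)^3 is a perfect cube, so E-series; the 4-jet and mu = 6 give E_6.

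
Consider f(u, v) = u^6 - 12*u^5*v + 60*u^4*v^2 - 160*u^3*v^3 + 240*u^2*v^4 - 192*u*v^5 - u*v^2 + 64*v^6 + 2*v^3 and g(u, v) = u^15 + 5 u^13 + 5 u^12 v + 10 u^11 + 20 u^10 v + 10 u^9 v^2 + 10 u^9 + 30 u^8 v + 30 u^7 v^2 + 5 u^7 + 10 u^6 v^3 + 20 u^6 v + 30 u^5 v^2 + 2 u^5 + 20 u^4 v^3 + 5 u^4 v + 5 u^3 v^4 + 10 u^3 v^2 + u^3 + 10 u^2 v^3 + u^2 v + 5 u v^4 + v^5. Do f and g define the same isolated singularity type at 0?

No.

The Hessian of f at 0 has rank 0. Corank 2; j^3 = -v^2*(u - 2*v) has shape L^2 M (L != M), so D-series; mu = 7 gives D_7. The Hessian of g at 0 has rank 0. Corank 2; j^3 = u^2*(u + v) has shape L^2 M (L != M), so D-series; mu = 6 gives D_6. f is D_7 but g is D_6, hence not right-equivalent.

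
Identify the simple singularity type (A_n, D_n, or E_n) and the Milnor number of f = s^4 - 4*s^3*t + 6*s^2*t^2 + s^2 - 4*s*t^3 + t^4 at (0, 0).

The Hessian of f at 0 has rank 1. Corank 1: A-series; mu = 3 gives A_3.

Type A_3, Milnor number mu = 3.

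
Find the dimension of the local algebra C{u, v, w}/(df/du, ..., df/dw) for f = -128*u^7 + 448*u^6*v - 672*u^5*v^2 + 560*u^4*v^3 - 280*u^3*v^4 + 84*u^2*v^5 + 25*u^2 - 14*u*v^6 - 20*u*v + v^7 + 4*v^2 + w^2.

The Hessian of f at 0 has rank 2. Corank 1: A-series; mu = 6 gives A_6.

6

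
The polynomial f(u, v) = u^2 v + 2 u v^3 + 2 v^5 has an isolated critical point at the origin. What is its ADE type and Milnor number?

The Hessian of f at 0 has rank 0. Corank 2; j^3 = u^2*v has shape L^2 M (L != M), so D-series; mu = 6 gives D_6.

Type D_{6}, Milnor number mu = 6.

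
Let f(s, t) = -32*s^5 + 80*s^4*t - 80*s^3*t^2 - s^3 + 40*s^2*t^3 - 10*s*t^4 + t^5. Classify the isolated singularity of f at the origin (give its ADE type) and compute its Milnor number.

Type E_8, Milnor number mu = 8.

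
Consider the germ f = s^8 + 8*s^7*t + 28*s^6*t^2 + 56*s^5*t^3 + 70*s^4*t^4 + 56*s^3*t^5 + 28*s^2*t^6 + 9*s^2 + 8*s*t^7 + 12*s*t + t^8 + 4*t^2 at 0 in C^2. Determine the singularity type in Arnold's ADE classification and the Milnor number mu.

The Hessian of f at 0 is [[18, 12], [12, 8]] with rank 1, so corank 1. A Groebner basis of the Jacobian ideal J(f) in C{s,t} is {t^7, s + 2*t/3}; counting standard monomials gives mu = 7. Corank 1: A-series; mu = 7 gives A_7.

Type A7, Milnor number mu = 7.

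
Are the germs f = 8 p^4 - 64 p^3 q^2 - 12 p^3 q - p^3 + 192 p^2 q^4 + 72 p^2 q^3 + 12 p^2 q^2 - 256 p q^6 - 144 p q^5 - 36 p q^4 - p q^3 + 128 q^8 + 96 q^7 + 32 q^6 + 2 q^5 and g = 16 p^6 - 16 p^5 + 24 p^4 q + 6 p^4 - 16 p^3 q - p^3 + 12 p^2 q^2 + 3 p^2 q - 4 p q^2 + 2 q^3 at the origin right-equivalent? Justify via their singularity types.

No.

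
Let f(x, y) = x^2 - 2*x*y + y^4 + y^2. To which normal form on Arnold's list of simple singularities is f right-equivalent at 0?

A_{3}

The Hessian of f at 0 is [[2, -2], [-2, 2]] with rank 1, so corank 1. A Groebner basis of the Jacobian ideal J(f) in C{x,y} is {y^3, x - y}; counting standard monomials gives mu = 3. Corank 1: A-series; mu = 3 gives A_3.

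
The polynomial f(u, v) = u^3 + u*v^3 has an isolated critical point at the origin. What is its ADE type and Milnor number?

Type E_7, Milnor number mu = 7.

The Hessian of f at 0 has rank 0. Corank 2; j^3 = u^3 is a perfect cube, so E-series; the 4-jet and mu = 7 give E_7.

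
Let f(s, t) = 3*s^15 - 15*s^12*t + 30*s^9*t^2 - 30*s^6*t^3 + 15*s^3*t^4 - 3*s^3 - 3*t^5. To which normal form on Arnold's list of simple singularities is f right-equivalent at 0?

E8

The Hessian of f at 0 is [[0, 0], [0, 0]] with rank 0, so corank 2. A Groebner basis of the Jacobian ideal J(f) in C{s,t} is {t^4, s^2}; counting standard monomials gives mu = 8. Corank 2; j^3 = -3*s^3 is a perfect cube, so E-series; the 5-jet and mu = 8 give E_8.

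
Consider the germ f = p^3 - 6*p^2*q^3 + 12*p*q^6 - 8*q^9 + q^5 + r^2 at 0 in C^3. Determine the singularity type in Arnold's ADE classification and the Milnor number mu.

The Hessian of f at 0 is [[0, 0, 0], [0, 0, 0], [0, 0, 2]] with rank 1, so corank 2. A Groebner basis of the Jacobian ideal J(f) in C{p,q,r} is {-p^2/4 + p*q^3, q^4, p^3, p^2*q, r}; counting standard monomials gives mu = 8. Corank 2; j^3 = p^3 is a perfect cube, so E-series; the 5-jet and mu = 8 give E_8.

Type E_8, Milnor number mu = 8.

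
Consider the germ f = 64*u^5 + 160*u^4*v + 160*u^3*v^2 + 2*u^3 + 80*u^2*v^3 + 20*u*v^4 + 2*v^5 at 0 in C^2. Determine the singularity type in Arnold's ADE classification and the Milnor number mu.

The Hessian of f at 0 has rank 0. Corank 2; j^3 = 2*u^3 is a perfect cube, so E-series; the 5-jet and mu = 8 give E_8.

Type E8, Milnor number mu = 8.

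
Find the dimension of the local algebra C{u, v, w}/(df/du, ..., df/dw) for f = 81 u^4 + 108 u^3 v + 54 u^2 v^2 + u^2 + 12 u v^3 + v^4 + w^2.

3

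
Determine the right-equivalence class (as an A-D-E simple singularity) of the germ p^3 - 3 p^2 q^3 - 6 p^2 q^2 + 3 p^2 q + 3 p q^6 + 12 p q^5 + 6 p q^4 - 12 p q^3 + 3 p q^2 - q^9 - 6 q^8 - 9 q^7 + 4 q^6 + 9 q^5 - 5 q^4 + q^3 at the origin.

The Hessian of f at 0 has rank 0. Corank 2; j^3 = (p + q)^3 is a perfect cube, so E-series; the 4-jet and mu = 6 give E_6.

E_6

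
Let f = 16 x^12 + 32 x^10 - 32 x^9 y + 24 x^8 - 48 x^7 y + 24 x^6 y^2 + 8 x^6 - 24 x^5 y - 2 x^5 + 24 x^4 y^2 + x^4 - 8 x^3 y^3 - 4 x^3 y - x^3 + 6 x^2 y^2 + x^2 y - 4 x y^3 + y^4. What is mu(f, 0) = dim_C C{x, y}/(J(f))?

5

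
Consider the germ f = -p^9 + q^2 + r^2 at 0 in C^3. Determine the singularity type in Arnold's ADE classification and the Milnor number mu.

Type A_8, Milnor number mu = 8.

The Hessian of f at 0 is [[0, 0, 0], [0, 2, 0], [0, 0, 2]] with rank 2, so corank 1. A Groebner basis of the Jacobian ideal J(f) in C{p,q,r} is {p^8, q, r}; counting standard monomials gives mu = 8. Corank 1: A-series; mu = 8 gives A_8.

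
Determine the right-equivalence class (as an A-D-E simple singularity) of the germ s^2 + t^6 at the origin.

The Hessian of f at 0 is [[2, 0], [0, 0]] with rank 1, so corank 1. A Groebner basis of the Jacobian ideal J(f) in C{s,t} is {t^5, s}; counting standard monomials gives mu = 5. Corank 1: A-series; mu = 5 gives A_5.

A5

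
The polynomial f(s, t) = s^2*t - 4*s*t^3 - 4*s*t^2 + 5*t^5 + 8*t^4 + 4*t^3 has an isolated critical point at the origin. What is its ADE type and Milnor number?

The Hessian of f at 0 has rank 0. Corank 2; j^3 = t*(s - 2*t)^2 has shape L^2 M (L != M), so D-series; mu = 6 gives D_6.

Type D_6, Milnor number mu = 6.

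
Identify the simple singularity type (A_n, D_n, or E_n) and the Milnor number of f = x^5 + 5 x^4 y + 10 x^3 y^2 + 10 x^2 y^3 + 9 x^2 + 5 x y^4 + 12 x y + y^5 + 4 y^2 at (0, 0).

Type A_{4}, Milnor number mu = 4.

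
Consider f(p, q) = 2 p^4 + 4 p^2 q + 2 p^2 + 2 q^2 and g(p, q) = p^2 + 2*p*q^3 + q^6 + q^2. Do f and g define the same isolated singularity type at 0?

Yes.

The Hessian of f at 0 has rank 2. Corank 0: nondegenerate Morse point, so A_1. The Hessian of g at 0 has rank 2. Corank 0: nondegenerate Morse point, so A_1. Both have type A_1, hence right-equivalent.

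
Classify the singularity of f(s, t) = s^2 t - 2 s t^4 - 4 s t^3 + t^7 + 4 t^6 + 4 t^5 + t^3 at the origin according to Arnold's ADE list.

The Hessian of f at 0 has rank 0. Corank 2; j^3 = t*(s^2 + t^2) splits into three distinct lines over C (the quadratic factor has nonzero discriminant), so D_4.

D4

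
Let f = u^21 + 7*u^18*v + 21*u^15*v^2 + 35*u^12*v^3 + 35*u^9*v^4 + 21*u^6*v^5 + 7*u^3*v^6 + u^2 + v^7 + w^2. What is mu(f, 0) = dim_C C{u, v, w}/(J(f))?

6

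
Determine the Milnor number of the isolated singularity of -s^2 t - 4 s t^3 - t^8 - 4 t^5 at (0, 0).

The Hessian of f at 0 has rank 0. Corank 2; j^3 = -s^2*t has shape L^2 M (L != M), so D-series; mu = 9 gives D_9.

9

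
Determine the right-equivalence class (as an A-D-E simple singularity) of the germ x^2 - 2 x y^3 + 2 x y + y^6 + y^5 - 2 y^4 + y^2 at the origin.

A4

The Hessian of f at 0 has rank 1. Corank 1: A-series; mu = 4 gives A_4.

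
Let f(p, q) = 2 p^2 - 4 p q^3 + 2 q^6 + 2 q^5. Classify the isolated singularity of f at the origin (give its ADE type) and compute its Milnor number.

Type A_{4}, Milnor number mu = 4.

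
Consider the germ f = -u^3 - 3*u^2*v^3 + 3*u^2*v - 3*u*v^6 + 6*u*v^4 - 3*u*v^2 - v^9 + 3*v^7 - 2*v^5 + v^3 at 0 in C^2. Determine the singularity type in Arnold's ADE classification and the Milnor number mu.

The Hessian of f at 0 has rank 0. Corank 2; j^3 = -(u - v)^3 is a perfect cube, so E-series; the 5-jet and mu = 8 give E_8.

Type E_{8}, Milnor number mu = 8.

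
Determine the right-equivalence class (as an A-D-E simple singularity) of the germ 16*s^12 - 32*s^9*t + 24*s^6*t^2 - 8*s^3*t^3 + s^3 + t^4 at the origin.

The Hessian of f at 0 is [[0, 0], [0, 0]] with rank 0, so corank 2. A Groebner basis of the Jacobian ideal J(f) in C{s,t} is {t^3, s^2}; counting standard monomials gives mu = 6. Corank 2; j^3 = s^3 is a perfect cube, so E-series; the 4-jet and mu = 6 give E_6.

E_6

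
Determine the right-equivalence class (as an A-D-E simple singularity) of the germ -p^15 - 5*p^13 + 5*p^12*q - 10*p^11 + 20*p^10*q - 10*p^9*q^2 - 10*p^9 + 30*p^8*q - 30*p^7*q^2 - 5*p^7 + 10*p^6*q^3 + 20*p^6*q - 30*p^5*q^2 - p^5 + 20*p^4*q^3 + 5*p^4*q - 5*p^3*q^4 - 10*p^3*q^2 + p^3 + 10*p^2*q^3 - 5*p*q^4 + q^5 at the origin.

E8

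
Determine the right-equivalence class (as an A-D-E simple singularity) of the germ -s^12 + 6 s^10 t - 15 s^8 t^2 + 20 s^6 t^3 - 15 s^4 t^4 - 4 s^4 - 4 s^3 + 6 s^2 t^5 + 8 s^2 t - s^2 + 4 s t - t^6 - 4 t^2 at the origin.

A_{5}

The Hessian of f at 0 has rank 1. Corank 1: A-series; mu = 5 gives A_5.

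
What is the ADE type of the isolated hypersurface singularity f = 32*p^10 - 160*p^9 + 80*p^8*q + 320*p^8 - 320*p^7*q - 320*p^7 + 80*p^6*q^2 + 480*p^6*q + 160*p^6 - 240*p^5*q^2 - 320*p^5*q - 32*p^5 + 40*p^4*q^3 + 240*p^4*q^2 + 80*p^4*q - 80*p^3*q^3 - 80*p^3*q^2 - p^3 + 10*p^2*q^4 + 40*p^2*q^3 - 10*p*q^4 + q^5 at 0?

E_{8}

The Hessian of f at 0 has rank 0. Corank 2; j^3 = -p^3 is a perfect cube, so E-series; the 5-jet and mu = 8 give E_8.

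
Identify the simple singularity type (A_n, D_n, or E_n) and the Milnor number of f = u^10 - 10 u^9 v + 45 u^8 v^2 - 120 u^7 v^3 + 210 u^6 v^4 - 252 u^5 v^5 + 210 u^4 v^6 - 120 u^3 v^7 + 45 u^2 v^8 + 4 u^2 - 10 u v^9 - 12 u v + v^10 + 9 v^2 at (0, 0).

The Hessian of f at 0 has rank 1. Corank 1: A-series; mu = 9 gives A_9.

Type A9, Milnor number mu = 9.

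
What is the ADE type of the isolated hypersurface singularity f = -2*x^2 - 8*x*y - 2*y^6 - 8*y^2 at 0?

A5

The Hessian of f at 0 has rank 1. Corank 1: A-series; mu = 5 gives A_5.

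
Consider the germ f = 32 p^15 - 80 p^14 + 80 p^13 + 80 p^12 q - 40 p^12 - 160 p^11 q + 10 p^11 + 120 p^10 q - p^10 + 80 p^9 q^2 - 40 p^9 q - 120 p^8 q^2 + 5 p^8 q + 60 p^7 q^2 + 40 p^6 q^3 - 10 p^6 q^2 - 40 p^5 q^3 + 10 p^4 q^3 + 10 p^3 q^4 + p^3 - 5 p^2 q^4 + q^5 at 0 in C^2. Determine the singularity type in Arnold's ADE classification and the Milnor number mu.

Type E_{8}, Milnor number mu = 8.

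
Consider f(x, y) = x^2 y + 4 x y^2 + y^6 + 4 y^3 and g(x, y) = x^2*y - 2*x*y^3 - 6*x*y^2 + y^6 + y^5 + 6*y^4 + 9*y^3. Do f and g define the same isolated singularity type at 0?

Yes.

The Hessian of f at 0 has rank 0. Corank 2; j^3 = y*(x + 2*y)^2 has shape L^2 M (L != M), so D-series; mu = 7 gives D_7. The Hessian of g at 0 has rank 0. Corank 2; j^3 = y*(x - 3*y)^2 has shape L^2 M (L != M), so D-series; mu = 7 gives D_7. Both have type D_7, hence right-equivalent.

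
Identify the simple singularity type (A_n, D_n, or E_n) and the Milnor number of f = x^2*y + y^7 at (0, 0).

The Hessian of f at 0 has rank 0. Corank 2; j^3 = x^2*y has shape L^2 M (L != M), so D-series; mu = 8 gives D_8.

Type D8, Milnor number mu = 8.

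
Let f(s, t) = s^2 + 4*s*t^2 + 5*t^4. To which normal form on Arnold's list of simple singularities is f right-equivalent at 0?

A_3

The Hessian of f at 0 is [[2, 0], [0, 0]] with rank 1, so corank 1. A Groebner basis of the Jacobian ideal J(f) in C{s,t} is {s^2, s*t, s/2 + t^2}; counting standard monomials gives mu = 3. Corank 1: A-series; mu = 3 gives A_3.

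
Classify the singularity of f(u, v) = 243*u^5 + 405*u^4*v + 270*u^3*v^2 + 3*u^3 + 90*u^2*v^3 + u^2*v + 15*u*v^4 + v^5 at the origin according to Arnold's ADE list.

The Hessian of f at 0 is [[0, 0], [0, 0]] with rank 0, so corank 2. A Groebner basis of the Jacobian ideal J(f) in C{u,v} is {-u*v/15 + v^4, u*v^2, u^2 + u*v/3}; counting standard monomials gives mu = 6. Corank 2; j^3 = u^2*(3*u + v) has shape L^2 M (L != M), so D-series; mu = 6 gives D_6.

D6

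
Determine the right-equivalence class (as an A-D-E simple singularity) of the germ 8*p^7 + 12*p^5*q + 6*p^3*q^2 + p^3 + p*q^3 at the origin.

E_{7}

The Hessian of f at 0 has rank 0. Corank 2; j^3 = p^3 is a perfect cube, so E-series; the 4-jet and mu = 7 give E_7.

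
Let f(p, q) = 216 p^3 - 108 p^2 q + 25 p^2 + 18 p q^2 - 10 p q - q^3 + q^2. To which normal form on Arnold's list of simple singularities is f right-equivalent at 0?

A_{2}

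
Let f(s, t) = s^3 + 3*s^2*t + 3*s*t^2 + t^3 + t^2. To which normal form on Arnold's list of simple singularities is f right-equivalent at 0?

The Hessian of f at 0 has rank 1. Corank 1: A-series; mu = 2 gives A_2.

A_{2}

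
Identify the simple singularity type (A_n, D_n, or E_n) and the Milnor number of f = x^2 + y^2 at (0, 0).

Type A_1, Milnor number mu = 1.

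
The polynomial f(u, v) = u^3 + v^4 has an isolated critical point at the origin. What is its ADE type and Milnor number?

The Hessian of f at 0 has rank 0. Corank 2; j^3 = u^3 is a perfect cube, so E-series; the 4-jet and mu = 6 give E_6.

Type E_6, Milnor number mu = 6.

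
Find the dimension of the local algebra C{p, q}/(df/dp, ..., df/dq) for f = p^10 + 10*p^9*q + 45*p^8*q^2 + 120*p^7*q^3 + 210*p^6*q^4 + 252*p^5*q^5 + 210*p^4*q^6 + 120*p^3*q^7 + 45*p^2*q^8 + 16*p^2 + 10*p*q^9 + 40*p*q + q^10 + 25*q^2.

9

The Hessian of f at 0 has rank 1. Corank 1: A-series; mu = 9 gives A_9.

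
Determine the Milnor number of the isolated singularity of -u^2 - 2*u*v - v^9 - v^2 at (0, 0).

8

The Hessian of f at 0 has rank 1. Corank 1: A-series; mu = 8 gives A_8.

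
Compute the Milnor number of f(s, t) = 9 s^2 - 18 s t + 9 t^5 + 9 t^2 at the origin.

The Hessian of f at 0 has rank 1. Corank 1: A-series; mu = 4 gives A_4.

4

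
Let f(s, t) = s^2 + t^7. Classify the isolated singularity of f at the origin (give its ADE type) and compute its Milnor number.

Type A6, Milnor number mu = 6.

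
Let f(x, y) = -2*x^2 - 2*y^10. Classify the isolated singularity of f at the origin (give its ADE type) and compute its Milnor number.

The Hessian of f at 0 is [[-4, 0], [0, 0]] with rank 1, so corank 1. A Groebner basis of the Jacobian ideal J(f) in C{x,y} is {y^9, x}; counting standard monomials gives mu = 9. Corank 1: A-series; mu = 9 gives A_9.

Type A_9, Milnor number mu = 9.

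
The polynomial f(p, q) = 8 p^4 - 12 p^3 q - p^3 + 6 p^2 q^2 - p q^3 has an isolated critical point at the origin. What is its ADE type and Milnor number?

The Hessian of f at 0 is [[0, 0], [0, 0]] with rank 0, so corank 2. A Groebner basis of the Jacobian ideal J(f) in C{p,q} is {3*p^2/4 + q^4 + q^3/4, p^3, p^2*q - p^2/4 - q^3/12, -p^2 + p*q^2 - q^3/3}; counting standard monomials gives mu = 7. Corank 2; j^3 = -p^3 is a perfect cube, so E-series; the 4-jet and mu = 7 give E_7.

Type E_7, Milnor number mu = 7.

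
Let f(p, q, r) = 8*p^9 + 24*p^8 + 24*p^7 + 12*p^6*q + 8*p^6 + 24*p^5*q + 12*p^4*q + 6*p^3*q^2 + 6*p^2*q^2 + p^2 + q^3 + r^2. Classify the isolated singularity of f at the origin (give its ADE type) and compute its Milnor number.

Type A_{2}, Milnor number mu = 2.

The Hessian of f at 0 has rank 2. Corank 1: A-series; mu = 2 gives A_2.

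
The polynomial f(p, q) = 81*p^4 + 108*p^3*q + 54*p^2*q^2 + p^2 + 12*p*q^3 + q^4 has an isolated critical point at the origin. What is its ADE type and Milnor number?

The Hessian of f at 0 has rank 1. Corank 1: A-series; mu = 3 gives A_3.

Type A3, Milnor number mu = 3.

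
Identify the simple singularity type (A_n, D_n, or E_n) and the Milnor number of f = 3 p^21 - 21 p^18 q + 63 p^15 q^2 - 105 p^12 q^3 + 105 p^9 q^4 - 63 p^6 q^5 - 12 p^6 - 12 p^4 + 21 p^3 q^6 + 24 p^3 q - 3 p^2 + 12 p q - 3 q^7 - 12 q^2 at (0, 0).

The Hessian of f at 0 is [[-6, 12], [12, -24]] with rank 1, so corank 1. A Groebner basis of the Jacobian ideal J(f) in C{p,q} is {p*q/16 + q^4 - q^2/8, p*q^2 + p/24 - 4*q^3/3 - q/12, p^2 - 4*p*q + 4*q^2}; counting standard monomials gives mu = 6. Corank 1: A-series; mu = 6 gives A_6.

Type A_{6}, Milnor number mu = 6.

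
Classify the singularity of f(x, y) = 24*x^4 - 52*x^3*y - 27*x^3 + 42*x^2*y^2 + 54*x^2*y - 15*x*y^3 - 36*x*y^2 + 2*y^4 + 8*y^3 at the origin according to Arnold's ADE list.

E_{7}

The Hessian of f at 0 is [[0, 0], [0, 0]] with rank 0, so corank 2. A Groebner basis of the Jacobian ideal J(f) in C{x,y} is {19683*x^2/4 - 6561*x*y + y^4 - 27*y^3/4 + 2187*y^2, x^3 - 189*x^2/2 + 126*x*y - y^3/6 - 42*y^2, x^2*y - 405*x^2/4 + 135*x*y - 11*y^3/36 - 45*y^2, -81*x^2 + x*y^2 + 108*x*y - 5*y^3/9 - 36*y^2}; counting standard monomials gives mu = 7. Corank 2; j^3 = -(3*x - 2*y)^3 is a perfect cube, so E-series; the 4-jet and mu = 7 give E_7.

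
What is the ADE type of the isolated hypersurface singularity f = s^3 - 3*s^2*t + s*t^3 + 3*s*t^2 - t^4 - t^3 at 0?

The Hessian of f at 0 is [[0, 0], [0, 0]] with rank 0, so corank 2. A Groebner basis of the Jacobian ideal J(f) in C{s,t} is {s^3 - 3*s^2*t - 6*s^2 + 12*s*t - 6*t^2, 3*s^2 + s*t^2 - 6*s*t + 3*t^2, 3*s^2 - 6*s*t + t^3 + 3*t^2}; counting standard monomials gives mu = 7. Corank 2; j^3 = (s - t)^3 is a perfect cube, so E-series; the 4-jet and mu = 7 give E_7.

E_{7}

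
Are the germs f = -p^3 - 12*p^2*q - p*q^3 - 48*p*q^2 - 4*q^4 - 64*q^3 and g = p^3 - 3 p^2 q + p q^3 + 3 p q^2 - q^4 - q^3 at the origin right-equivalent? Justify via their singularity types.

Yes.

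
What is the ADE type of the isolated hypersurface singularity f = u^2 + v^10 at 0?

A_{9}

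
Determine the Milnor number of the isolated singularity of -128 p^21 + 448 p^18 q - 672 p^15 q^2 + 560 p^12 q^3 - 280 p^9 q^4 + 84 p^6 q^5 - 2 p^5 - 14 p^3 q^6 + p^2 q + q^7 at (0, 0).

8

The Hessian of f at 0 has rank 0. Corank 2; j^3 = p^2*q has shape L^2 M (L != M), so D-series; mu = 8 gives D_8.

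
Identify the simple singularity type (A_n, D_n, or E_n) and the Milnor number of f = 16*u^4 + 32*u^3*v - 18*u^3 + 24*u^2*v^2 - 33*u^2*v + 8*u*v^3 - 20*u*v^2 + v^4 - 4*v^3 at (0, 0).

Type D_5, Milnor number mu = 5.

The Hessian of f at 0 has rank 0. Corank 2; j^3 = -(2*u + v)*(3*u + 2*v)^2 has shape L^2 M (L != M), so D-series; mu = 5 gives D_5.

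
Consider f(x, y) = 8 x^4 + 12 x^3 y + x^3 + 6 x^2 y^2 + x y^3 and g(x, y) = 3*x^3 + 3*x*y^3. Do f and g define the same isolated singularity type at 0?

The Hessian of f at 0 is [[0, 0], [0, 0]] with rank 0, so corank 2. A Groebner basis of the Jacobian ideal J(f) in C{x,y} is {3*x^2/4 + y^4 + y^3/4, x^3, x^2*y - x^2/4 - y^3/12, x^2 + x*y^2 + y^3/3}; counting standard monomials gives mu = 7. Corank 2; j^3 = x^3 is a perfect cube, so E-series; the 4-jet and mu = 7 give E_7. The Hessian of g at 0 is [[0, 0], [0, 0]] with rank 0, so corank 2. A Groebner basis of the Jacobian ideal J(g) in C{x,y} is {x^3, x*y^2, 3*x^2 + y^3}; counting standard monomials gives mu = 7. Corank 2; j^3 = 3*x^3 is a perfect cube, so E-series; the 4-jet and mu = 7 give E_7. Both have type E_7, hence right-equivalent.

Yes.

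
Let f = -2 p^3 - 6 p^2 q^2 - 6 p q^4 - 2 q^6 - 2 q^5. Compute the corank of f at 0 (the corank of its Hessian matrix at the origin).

2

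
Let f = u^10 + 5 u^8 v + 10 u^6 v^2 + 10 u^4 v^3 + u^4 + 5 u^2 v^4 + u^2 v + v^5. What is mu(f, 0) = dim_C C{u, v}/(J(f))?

6

The Hessian of f at 0 has rank 0. Corank 2; j^3 = u^2*v has shape L^2 M (L != M), so D-series; mu = 6 gives D_6.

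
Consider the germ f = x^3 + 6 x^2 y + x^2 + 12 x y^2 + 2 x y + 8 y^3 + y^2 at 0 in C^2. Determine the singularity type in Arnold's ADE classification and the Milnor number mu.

The Hessian of f at 0 has rank 1. Corank 1: A-series; mu = 2 gives A_2.

Type A2, Milnor number mu = 2.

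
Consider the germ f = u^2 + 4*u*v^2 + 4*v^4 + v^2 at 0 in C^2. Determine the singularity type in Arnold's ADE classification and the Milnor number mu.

The Hessian of f at 0 is [[2, 0], [0, 2]] with rank 2, so corank 0. A Groebner basis of the Jacobian ideal J(f) in C{u,v} is {u, v}; counting standard monomials gives mu = 1. Corank 0: nondegenerate Morse point, so A_1.

Type A_{1}, Milnor number mu = 1.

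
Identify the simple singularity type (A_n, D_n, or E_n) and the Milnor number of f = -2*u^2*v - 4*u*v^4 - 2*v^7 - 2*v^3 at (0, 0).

Type D_4, Milnor number mu = 4.

The Hessian of f at 0 has rank 0. Corank 2; j^3 = -2*v*(u^2 + v^2) splits into three distinct lines over C (the quadratic factor has nonzero discriminant), so D_4.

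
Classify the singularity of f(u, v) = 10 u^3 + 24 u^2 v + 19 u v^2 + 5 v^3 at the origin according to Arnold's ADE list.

D_4

The Hessian of f at 0 has rank 0. Corank 2; j^3 = (u + v)*(10*u^2 + 14*u*v + 5*v^2) splits into three distinct lines over C (the quadratic factor has nonzero discriminant), so D_4.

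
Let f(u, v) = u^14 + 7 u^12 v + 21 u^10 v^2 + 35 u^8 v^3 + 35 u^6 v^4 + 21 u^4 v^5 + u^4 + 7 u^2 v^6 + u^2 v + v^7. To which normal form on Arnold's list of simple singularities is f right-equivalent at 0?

D_8

The Hessian of f at 0 has rank 0. Corank 2; j^3 = u^2*v has shape L^2 M (L != M), so D-series; mu = 8 gives D_8.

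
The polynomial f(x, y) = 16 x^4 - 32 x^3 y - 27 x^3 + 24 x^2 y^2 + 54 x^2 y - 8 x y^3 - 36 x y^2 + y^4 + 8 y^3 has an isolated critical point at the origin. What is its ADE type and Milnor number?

Type E6, Milnor number mu = 6.

The Hessian of f at 0 has rank 0. Corank 2; j^3 = -(3*x - 2*y)^3 is a perfect cube, so E-series; the 4-jet and mu = 6 give E_6.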